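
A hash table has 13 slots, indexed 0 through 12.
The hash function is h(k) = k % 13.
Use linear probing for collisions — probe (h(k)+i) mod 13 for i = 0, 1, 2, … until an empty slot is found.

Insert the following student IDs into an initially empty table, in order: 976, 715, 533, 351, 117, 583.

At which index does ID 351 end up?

3

976: h=1 → slot 1
715: h=0 → slot 0
533: h=0, probe 0,1,2 → slot 2
351: h=0, probe 0,1,2,3 → slot 3
117: h=0, probe 0,1,2,3,4 → slot 4
583: h=11 → slot 11
Table: [715, 976, 533, 351, 117, ∅, ∅, ∅, ∅, ∅, ∅, 583, ∅]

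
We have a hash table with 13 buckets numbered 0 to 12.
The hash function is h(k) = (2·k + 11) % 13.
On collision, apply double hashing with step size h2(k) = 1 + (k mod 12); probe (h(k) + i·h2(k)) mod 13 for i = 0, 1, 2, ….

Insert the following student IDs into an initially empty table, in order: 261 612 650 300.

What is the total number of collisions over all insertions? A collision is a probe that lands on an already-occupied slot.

3

261: h=0 → slot 0
612: h=0, h2=1, probe 0,1 → slot 1
650: h=11 → slot 11
300: h=0, h2=1, probe 0,1,2 → slot 2
Table: [261, 612, 300, _, _, _, _, _, _, _, _, 650, _]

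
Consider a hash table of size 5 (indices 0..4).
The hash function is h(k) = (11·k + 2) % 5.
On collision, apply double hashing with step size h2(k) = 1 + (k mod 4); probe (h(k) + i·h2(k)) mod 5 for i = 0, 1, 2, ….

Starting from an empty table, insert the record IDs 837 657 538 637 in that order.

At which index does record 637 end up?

837 hashes to 4; slot 4 is free -> place at 4.
657 hashes to 4, h2=2; 4 taken -> place at 1.
538 hashes to 0; slot 0 is free -> place at 0.
637 hashes to 4, h2=2; 4,1 taken -> place at 3.
Table: [538, 657, ., 637, 837]

3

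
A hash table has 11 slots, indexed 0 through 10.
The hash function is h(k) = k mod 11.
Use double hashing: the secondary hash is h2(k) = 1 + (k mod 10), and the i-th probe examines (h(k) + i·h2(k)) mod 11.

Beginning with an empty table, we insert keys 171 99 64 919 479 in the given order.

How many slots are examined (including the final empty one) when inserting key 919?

171: h=6 -> slot 6
99: h=0 -> slot 0
64: h=9 -> slot 9
919: h=6, h2=10, probe 6,5 -> slot 5
479: h=6, h2=10, probe 6,5,4 -> slot 4
Table: [99, -, -, -, 479, 919, 171, -, -, 64, -]

2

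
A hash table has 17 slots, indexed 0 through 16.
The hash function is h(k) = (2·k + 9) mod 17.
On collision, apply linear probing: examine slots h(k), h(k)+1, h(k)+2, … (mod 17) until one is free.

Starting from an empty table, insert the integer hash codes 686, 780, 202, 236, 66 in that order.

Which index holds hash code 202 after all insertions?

6

Insert 686: h=4, slot 4 empty => index 4.
Insert 780: h=5, slot 5 empty => index 5.
Insert 202: h=5, slot 5 occupied => index 6.
Insert 236: h=5, slots 5,6 occupied => index 7.
Insert 66: h=5, slots 5,6,7 occupied => index 8.
Table: [-, -, -, -, 686, 780, 202, 236, 66, -, -, -, -, -, -, -, -]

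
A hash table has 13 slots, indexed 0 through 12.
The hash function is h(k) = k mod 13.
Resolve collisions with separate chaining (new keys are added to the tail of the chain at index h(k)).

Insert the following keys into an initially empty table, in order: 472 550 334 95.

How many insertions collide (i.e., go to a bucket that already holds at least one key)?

472 → bucket 4
550 → bucket 4 (collision)
334 → bucket 9
95 → bucket 4 (collision)
Final buckets:
0: _
1: _
2: _
3: _
4: 472 -> 550 -> 95
5: _
6: _
7: _
8: _
9: 334
10: _
11: _
12: _

2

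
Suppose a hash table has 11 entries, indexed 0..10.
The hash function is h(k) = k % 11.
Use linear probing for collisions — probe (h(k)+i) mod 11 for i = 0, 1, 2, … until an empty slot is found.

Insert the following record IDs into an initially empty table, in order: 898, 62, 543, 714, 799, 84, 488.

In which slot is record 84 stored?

0

898: h=7 → slot 7
62: h=7, probe 7,8 → slot 8
543: h=4 → slot 4
714: h=10 → slot 10
799: h=7, probe 7,8,9 → slot 9
84: h=7, probe 7,8,9,10,0 → slot 0
488: h=4, probe 4,5 → slot 5
Table: [84, _, _, _, 543, 488, _, 898, 62, 799, 714]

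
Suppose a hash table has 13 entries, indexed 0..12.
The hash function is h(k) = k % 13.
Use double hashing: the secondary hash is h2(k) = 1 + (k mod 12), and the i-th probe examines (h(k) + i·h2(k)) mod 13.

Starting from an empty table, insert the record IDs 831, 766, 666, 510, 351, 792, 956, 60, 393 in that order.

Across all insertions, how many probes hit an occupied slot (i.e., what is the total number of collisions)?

831 hashes to 12; slot 12 is free => place at 12.
766 hashes to 12, h2=11; 12 taken => place at 10.
666 hashes to 3; slot 3 is free => place at 3.
510 hashes to 3, h2=7; 3,10 taken => place at 4.
351 hashes to 0; slot 0 is free => place at 0.
792 hashes to 12, h2=1; 12,0 taken => place at 1.
956 hashes to 7; slot 7 is free => place at 7.
60 hashes to 8; slot 8 is free => place at 8.
393 hashes to 3, h2=10; 3,0,10,7,4,1 taken => place at 11.
Table: [351, 792, ∅, 666, 510, ∅, ∅, 956, 60, ∅, 766, 393, 831]

11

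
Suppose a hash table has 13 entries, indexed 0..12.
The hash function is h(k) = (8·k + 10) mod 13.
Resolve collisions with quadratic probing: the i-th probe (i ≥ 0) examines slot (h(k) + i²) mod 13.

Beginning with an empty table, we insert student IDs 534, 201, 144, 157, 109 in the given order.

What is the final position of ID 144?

9

534: h=5 -> slot 5
201: h=6 -> slot 6
144: h=5, probe 5,6,9 -> slot 9
157: h=5, probe 5,6,9,1 -> slot 1
109: h=11 -> slot 11
Table: [—, 157, —, —, —, 534, 201, —, —, 144, —, 109, —]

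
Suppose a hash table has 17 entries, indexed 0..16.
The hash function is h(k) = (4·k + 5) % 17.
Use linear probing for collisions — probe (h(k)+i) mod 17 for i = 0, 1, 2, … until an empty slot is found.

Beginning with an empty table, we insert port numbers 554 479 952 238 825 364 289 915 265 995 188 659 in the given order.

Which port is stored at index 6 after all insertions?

238

554 hashes to 11; slot 11 is free => place at 11.
479 hashes to 0; slot 0 is free => place at 0.
952 hashes to 5; slot 5 is free => place at 5.
238 hashes to 5; 5 taken => place at 6.
825 hashes to 7; slot 7 is free => place at 7.
364 hashes to 16; slot 16 is free => place at 16.
289 hashes to 5; 5,6,7 taken => place at 8.
915 hashes to 10; slot 10 is free => place at 10.
265 hashes to 11; 11 taken => place at 12.
995 hashes to 7; 7,8 taken => place at 9.
188 hashes to 9; 9,10,11,12 taken => place at 13.
659 hashes to 6; 6,7,8,9,10,11,12,13 taken => place at 14.
Table: [479, ., ., ., ., 952, 238, 825, 289, 995, 915, 554, 265, 188, 659, ., 364]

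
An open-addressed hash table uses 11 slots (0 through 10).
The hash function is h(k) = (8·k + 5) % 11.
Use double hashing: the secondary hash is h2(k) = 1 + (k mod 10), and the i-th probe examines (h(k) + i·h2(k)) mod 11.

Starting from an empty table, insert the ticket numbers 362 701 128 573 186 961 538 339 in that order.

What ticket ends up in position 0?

538

Insert 362: h=8, slot 8 empty → index 8.
Insert 701: h=3, slot 3 empty → index 3.
Insert 128: h=6, slot 6 empty → index 6.
Insert 573: h=2, slot 2 empty → index 2.
Insert 186: h=8, h2=7, slot 8 occupied → index 4.
Insert 961: h=4, h2=2, slots 4,6,8 occupied → index 10.
Insert 538: h=8, h2=9, slots 8,6,4,2 occupied → index 0.
Insert 339: h=0, h2=10, slots 0,10 occupied → index 9.
Table: [538, -, 573, 701, 186, -, 128, -, 362, 339, 961]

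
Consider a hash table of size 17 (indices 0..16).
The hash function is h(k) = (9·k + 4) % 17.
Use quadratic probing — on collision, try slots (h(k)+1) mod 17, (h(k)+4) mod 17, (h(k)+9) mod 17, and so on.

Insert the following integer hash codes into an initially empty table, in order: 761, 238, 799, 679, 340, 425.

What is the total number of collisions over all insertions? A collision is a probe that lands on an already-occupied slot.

761 hashes to 2; slot 2 is free -> place at 2.
238 hashes to 4; slot 4 is free -> place at 4.
799 hashes to 4; 4 taken -> place at 5.
679 hashes to 12; slot 12 is free -> place at 12.
340 hashes to 4; 4,5 taken -> place at 8.
425 hashes to 4; 4,5,8 taken -> place at 13.
Table: [., ., 761, ., 238, 799, ., ., 340, ., ., ., 679, 425, ., ., .]

6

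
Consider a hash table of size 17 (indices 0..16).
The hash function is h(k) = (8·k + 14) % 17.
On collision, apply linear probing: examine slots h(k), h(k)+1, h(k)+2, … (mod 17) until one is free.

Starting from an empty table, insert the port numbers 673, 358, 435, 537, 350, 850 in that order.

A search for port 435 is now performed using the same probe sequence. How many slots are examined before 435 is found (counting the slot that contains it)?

2

Insert 673: h=9, slot 9 empty → index 9.
Insert 358: h=5, slot 5 empty → index 5.
Insert 435: h=9, slot 9 occupied → index 10.
Insert 537: h=9, slots 9,10 occupied → index 11.
Insert 350: h=9, slots 9,10,11 occupied → index 12.
Insert 850: h=14, slot 14 empty → index 14.
Table: [_, _, _, _, _, 358, _, _, _, 673, 435, 537, 350, _, 850, _, _]
Lookup 435: h=9, probe 9,10 → found at 10.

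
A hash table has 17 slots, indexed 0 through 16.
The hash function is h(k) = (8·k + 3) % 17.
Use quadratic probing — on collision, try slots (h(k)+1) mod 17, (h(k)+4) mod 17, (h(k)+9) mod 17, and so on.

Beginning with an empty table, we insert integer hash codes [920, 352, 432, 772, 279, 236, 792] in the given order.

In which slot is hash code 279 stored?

12

920 hashes to 2; slot 2 is free -> place at 2.
352 hashes to 14; slot 14 is free -> place at 14.
432 hashes to 8; slot 8 is free -> place at 8.
772 hashes to 8; 8 taken -> place at 9.
279 hashes to 8; 8,9 taken -> place at 12.
236 hashes to 4; slot 4 is free -> place at 4.
792 hashes to 15; slot 15 is free -> place at 15.
Table: [—, —, 920, —, 236, —, —, —, 432, 772, —, —, 279, —, 352, 792, —]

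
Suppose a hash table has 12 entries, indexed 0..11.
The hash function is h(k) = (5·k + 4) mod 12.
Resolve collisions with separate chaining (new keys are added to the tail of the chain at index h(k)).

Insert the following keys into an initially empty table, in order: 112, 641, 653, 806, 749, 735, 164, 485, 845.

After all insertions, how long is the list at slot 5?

5

112 -> bucket 0
641 -> bucket 5
653 -> bucket 5 (collision)
806 -> bucket 2
749 -> bucket 5 (collision)
735 -> bucket 7
164 -> bucket 8
485 -> bucket 5 (collision)
845 -> bucket 5 (collision)
Final buckets:
0: 112
1: ∅
2: 806
3: ∅
4: ∅
5: 641 -> 653 -> 749 -> 485 -> 845
6: ∅
7: 735
8: 164
9: ∅
10: ∅
11: ∅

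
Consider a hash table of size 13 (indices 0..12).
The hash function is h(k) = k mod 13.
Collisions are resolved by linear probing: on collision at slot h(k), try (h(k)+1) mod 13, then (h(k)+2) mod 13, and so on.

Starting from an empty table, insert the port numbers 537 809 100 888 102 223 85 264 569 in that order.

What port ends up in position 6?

264

537 hashes to 4; slot 4 is free -> place at 4.
809 hashes to 3; slot 3 is free -> place at 3.
100 hashes to 9; slot 9 is free -> place at 9.
888 hashes to 4; 4 taken -> place at 5.
102 hashes to 11; slot 11 is free -> place at 11.
223 hashes to 2; slot 2 is free -> place at 2.
85 hashes to 7; slot 7 is free -> place at 7.
264 hashes to 4; 4,5 taken -> place at 6.
569 hashes to 10; slot 10 is free -> place at 10.
Table: [—, —, 223, 809, 537, 888, 264, 85, —, 100, 569, 102, —]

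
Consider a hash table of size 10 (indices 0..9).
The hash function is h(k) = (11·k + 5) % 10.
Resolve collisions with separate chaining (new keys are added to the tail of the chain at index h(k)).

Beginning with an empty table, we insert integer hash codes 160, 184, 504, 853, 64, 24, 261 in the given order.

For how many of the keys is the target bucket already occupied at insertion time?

3

160 → bucket 5
184 → bucket 9
504 → bucket 9 (collision)
853 → bucket 8
64 → bucket 9 (collision)
24 → bucket 9 (collision)
261 → bucket 6
Final buckets:
0: ∅
1: ∅
2: ∅
3: ∅
4: ∅
5: 160
6: 261
7: ∅
8: 853
9: 184 -> 504 -> 64 -> 24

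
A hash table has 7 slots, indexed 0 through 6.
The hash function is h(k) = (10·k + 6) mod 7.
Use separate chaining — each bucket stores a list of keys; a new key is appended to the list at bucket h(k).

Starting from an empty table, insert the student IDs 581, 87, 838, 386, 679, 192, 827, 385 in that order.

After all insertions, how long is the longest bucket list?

581 -> bucket 6
87 -> bucket 1
838 -> bucket 0
386 -> bucket 2
679 -> bucket 6 (collision)
192 -> bucket 1 (collision)
827 -> bucket 2 (collision)
385 -> bucket 6 (collision)
Final buckets:
0: 838
1: 87 -> 192
2: 386 -> 827
3: -
4: -
5: -
6: 581 -> 679 -> 385

3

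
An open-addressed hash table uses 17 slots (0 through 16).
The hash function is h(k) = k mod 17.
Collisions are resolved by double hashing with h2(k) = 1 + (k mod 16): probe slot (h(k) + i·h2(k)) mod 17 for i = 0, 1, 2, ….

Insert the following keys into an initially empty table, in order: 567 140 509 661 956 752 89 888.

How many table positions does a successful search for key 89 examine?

2

567 hashes to 6; slot 6 is free -> place at 6.
140 hashes to 4; slot 4 is free -> place at 4.
509 hashes to 16; slot 16 is free -> place at 16.
661 hashes to 15; slot 15 is free -> place at 15.
956 hashes to 4, h2=13; 4 taken -> place at 0.
752 hashes to 4, h2=1; 4 taken -> place at 5.
89 hashes to 4, h2=10; 4 taken -> place at 14.
888 hashes to 4, h2=9; 4 taken -> place at 13.
Table: [956, -, -, -, 140, 752, 567, -, -, -, -, -, -, 888, 89, 661, 509]
Lookup 89: h=4, h2=10, probe 4,14 → found at 14.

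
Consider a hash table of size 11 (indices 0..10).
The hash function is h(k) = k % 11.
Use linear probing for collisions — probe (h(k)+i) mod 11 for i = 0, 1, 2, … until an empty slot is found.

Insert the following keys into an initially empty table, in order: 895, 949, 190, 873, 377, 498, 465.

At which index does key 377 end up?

895 hashes to 4; slot 4 is free -> place at 4.
949 hashes to 3; slot 3 is free -> place at 3.
190 hashes to 3; 3,4 taken -> place at 5.
873 hashes to 4; 4,5 taken -> place at 6.
377 hashes to 3; 3,4,5,6 taken -> place at 7.
498 hashes to 3; 3,4,5,6,7 taken -> place at 8.
465 hashes to 3; 3,4,5,6,7,8 taken -> place at 9.
Table: [-, -, -, 949, 895, 190, 873, 377, 498, 465, -]

7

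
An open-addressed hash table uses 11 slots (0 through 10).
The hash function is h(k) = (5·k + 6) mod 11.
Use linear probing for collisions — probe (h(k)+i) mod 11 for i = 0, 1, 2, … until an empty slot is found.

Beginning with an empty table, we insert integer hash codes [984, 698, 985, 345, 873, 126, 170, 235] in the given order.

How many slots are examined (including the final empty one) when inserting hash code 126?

3

984 hashes to 9; slot 9 is free -> place at 9.
698 hashes to 9; 9 taken -> place at 10.
985 hashes to 3; slot 3 is free -> place at 3.
345 hashes to 4; slot 4 is free -> place at 4.
873 hashes to 4; 4 taken -> place at 5.
126 hashes to 9; 9,10 taken -> place at 0.
170 hashes to 9; 9,10,0 taken -> place at 1.
235 hashes to 4; 4,5 taken -> place at 6.
Table: [126, 170, ., 985, 345, 873, 235, ., ., 984, 698]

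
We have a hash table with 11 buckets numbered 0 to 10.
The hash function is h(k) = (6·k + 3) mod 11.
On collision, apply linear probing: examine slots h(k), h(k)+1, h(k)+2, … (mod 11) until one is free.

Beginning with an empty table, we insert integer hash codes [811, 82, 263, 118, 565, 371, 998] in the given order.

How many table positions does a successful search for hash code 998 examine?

811 hashes to 7; slot 7 is free => place at 7.
82 hashes to 0; slot 0 is free => place at 0.
263 hashes to 8; slot 8 is free => place at 8.
118 hashes to 7; 7,8 taken => place at 9.
565 hashes to 5; slot 5 is free => place at 5.
371 hashes to 7; 7,8,9 taken => place at 10.
998 hashes to 7; 7,8,9,10,0 taken => place at 1.
Table: [82, 998, —, —, —, 565, —, 811, 263, 118, 371]
Lookup 998: h=7, probe 7,8,9,10,0,1 → found at 1.

6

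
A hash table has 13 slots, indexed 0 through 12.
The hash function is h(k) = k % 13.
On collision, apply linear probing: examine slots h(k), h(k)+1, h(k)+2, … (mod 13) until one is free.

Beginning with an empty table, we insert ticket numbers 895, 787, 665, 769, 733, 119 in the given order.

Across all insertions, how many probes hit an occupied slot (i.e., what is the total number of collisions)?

3

Insert 895: h=11, slot 11 empty → index 11.
Insert 787: h=7, slot 7 empty → index 7.
Insert 665: h=2, slot 2 empty → index 2.
Insert 769: h=2, slot 2 occupied → index 3.
Insert 733: h=5, slot 5 empty → index 5.
Insert 119: h=2, slots 2,3 occupied → index 4.
Table: [∅, ∅, 665, 769, 119, 733, ∅, 787, ∅, ∅, ∅, 895, ∅]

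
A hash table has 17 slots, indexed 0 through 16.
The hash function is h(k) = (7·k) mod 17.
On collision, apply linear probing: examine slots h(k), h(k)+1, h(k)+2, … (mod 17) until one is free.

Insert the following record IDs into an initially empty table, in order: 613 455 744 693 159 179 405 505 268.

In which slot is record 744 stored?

8

613 hashes to 7; slot 7 is free -> place at 7.
455 hashes to 6; slot 6 is free -> place at 6.
744 hashes to 6; 6,7 taken -> place at 8.
693 hashes to 6; 6,7,8 taken -> place at 9.
159 hashes to 8; 8,9 taken -> place at 10.
179 hashes to 12; slot 12 is free -> place at 12.
405 hashes to 13; slot 13 is free -> place at 13.
505 hashes to 16; slot 16 is free -> place at 16.
268 hashes to 6; 6,7,8,9,10 taken -> place at 11.
Table: [-, -, -, -, -, -, 455, 613, 744, 693, 159, 268, 179, 405, -, -, 505]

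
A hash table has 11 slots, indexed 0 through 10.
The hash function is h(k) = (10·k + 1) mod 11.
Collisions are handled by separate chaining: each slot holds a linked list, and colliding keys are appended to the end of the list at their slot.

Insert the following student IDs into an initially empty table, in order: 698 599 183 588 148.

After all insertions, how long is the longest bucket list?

4

698 -> bucket 7
599 -> bucket 7 (collision)
183 -> bucket 5
588 -> bucket 7 (collision)
148 -> bucket 7 (collision)
Final buckets:
0: ∅
1: ∅
2: ∅
3: ∅
4: ∅
5: 183
6: ∅
7: 698 -> 599 -> 588 -> 148
8: ∅
9: ∅
10: ∅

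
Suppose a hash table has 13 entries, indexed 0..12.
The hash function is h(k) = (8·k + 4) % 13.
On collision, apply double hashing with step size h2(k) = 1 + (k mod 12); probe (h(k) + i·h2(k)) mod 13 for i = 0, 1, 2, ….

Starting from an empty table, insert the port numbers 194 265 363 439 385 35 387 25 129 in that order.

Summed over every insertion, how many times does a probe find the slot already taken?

194 hashes to 9; slot 9 is free -> place at 9.
265 hashes to 5; slot 5 is free -> place at 5.
363 hashes to 9, h2=4; 9 taken -> place at 0.
439 hashes to 6; slot 6 is free -> place at 6.
385 hashes to 3; slot 3 is free -> place at 3.
35 hashes to 11; slot 11 is free -> place at 11.
387 hashes to 6, h2=4; 6 taken -> place at 10.
25 hashes to 9, h2=2; 9,11,0 taken -> place at 2.
129 hashes to 9, h2=10; 9,6,3,0,10 taken -> place at 7.
Table: [363, ∅, 25, 385, ∅, 265, 439, 129, ∅, 194, 387, 35, ∅]

10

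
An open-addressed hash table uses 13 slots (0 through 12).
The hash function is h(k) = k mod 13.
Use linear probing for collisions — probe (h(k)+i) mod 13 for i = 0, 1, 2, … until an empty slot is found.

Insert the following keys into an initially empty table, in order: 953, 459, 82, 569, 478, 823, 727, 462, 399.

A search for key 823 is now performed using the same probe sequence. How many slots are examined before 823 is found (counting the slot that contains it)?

4

Insert 953: h=4, slot 4 empty => index 4.
Insert 459: h=4, slot 4 occupied => index 5.
Insert 82: h=4, slots 4,5 occupied => index 6.
Insert 569: h=10, slot 10 empty => index 10.
Insert 478: h=10, slot 10 occupied => index 11.
Insert 823: h=4, slots 4,5,6 occupied => index 7.
Insert 727: h=12, slot 12 empty => index 12.
Insert 462: h=7, slot 7 occupied => index 8.
Insert 399: h=9, slot 9 empty => index 9.
Table: [., ., ., ., 953, 459, 82, 823, 462, 399, 569, 478, 727]
Lookup 823: h=4, probe 4,5,6,7 → found at 7.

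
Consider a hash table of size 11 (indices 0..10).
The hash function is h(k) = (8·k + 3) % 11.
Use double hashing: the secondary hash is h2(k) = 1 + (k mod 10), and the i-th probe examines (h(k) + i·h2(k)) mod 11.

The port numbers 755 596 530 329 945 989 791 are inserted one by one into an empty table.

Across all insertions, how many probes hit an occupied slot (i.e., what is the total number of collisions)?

5

755 hashes to 4; slot 4 is free => place at 4.
596 hashes to 8; slot 8 is free => place at 8.
530 hashes to 8, h2=1; 8 taken => place at 9.
329 hashes to 6; slot 6 is free => place at 6.
945 hashes to 6, h2=6; 6 taken => place at 1.
989 hashes to 6, h2=10; 6 taken => place at 5.
791 hashes to 6, h2=2; 6,8 taken => place at 10.
Table: [∅, 945, ∅, ∅, 755, 989, 329, ∅, 596, 530, 791]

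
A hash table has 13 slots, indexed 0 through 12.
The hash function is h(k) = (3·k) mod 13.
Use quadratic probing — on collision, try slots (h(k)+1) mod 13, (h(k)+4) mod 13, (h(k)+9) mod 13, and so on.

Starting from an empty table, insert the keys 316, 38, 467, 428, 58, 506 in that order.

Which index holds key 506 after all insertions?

316: h=12 → slot 12
38: h=10 → slot 10
467: h=10, probe 10,11 → slot 11
428: h=10, probe 10,11,1 → slot 1
58: h=5 → slot 5
506: h=10, probe 10,11,1,6 → slot 6
Table: [—, 428, —, —, —, 58, 506, —, —, —, 38, 467, 316]

6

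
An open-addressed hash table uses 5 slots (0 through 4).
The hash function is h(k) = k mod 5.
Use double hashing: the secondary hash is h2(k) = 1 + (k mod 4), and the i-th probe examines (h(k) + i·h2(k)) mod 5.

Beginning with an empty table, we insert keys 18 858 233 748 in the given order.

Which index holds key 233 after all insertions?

Insert 18: h=3, slot 3 empty => index 3.
Insert 858: h=3, h2=3, slot 3 occupied => index 1.
Insert 233: h=3, h2=2, slot 3 occupied => index 0.
Insert 748: h=3, h2=1, slot 3 occupied => index 4.
Table: [233, 858, _, 18, 748]

0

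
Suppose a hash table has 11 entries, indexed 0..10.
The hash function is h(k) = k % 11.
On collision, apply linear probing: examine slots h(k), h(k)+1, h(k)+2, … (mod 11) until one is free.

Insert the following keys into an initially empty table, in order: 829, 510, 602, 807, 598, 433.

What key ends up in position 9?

433

829: h=4 -> slot 4
510: h=4, probe 4,5 -> slot 5
602: h=8 -> slot 8
807: h=4, probe 4,5,6 -> slot 6
598: h=4, probe 4,5,6,7 -> slot 7
433: h=4, probe 4,5,6,7,8,9 -> slot 9
Table: [., ., ., ., 829, 510, 807, 598, 602, 433, .]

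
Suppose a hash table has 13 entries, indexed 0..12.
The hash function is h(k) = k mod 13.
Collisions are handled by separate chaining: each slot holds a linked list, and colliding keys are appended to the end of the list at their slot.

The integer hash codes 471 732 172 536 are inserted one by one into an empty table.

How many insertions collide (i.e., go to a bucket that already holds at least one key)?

2

Insert 471: h=3, bucket 3 empty -> new chain.
Insert 732: h=4, bucket 4 empty -> new chain.
Insert 172: h=3, bucket 3 nonempty -> append to chain.
Insert 536: h=3, bucket 3 nonempty -> append to chain.
Final buckets:
0: —
1: —
2: —
3: 471 -> 172 -> 536
4: 732
5: —
6: —
7: —
8: —
9: —
10: —
11: —
12: —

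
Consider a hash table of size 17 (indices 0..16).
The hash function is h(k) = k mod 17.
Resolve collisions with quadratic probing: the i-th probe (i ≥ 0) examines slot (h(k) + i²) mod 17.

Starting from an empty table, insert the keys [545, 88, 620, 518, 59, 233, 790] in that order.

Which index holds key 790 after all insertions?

0

545: h=1 -> slot 1
88: h=3 -> slot 3
620: h=8 -> slot 8
518: h=8, probe 8,9 -> slot 9
59: h=8, probe 8,9,12 -> slot 12
233: h=12, probe 12,13 -> slot 13
790: h=8, probe 8,9,12,0 -> slot 0
Table: [790, 545, _, 88, _, _, _, _, 620, 518, _, _, 59, 233, _, _, _]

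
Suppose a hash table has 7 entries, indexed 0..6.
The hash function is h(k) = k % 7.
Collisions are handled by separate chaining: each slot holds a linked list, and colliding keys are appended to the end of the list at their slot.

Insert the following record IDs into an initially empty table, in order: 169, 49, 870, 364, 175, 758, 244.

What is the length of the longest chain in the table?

3

Insert 169: h=1, bucket 1 empty → new chain.
Insert 49: h=0, bucket 0 empty → new chain.
Insert 870: h=2, bucket 2 empty → new chain.
Insert 364: h=0, bucket 0 nonempty → append to chain.
Insert 175: h=0, bucket 0 nonempty → append to chain.
Insert 758: h=2, bucket 2 nonempty → append to chain.
Insert 244: h=6, bucket 6 empty → new chain.
Final buckets:
0: 49 -> 364 -> 175
1: 169
2: 870 -> 758
3: ∅
4: ∅
5: ∅
6: 244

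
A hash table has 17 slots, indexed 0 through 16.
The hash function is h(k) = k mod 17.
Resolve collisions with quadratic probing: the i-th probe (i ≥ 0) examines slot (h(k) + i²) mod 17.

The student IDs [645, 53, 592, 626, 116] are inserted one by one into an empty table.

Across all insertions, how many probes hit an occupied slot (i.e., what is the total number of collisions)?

Insert 645: h=16, slot 16 empty → index 16.
Insert 53: h=2, slot 2 empty → index 2.
Insert 592: h=14, slot 14 empty → index 14.
Insert 626: h=14, slot 14 occupied → index 15.
Insert 116: h=14, slots 14,15 occupied → index 1.
Table: [—, 116, 53, —, —, —, —, —, —, —, —, —, —, —, 592, 626, 645]

3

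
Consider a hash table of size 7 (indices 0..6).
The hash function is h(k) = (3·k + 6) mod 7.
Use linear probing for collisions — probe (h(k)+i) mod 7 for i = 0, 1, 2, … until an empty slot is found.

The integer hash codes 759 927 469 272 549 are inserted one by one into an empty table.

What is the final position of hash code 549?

4

Insert 759: h=1, slot 1 empty → index 1.
Insert 927: h=1, slot 1 occupied → index 2.
Insert 469: h=6, slot 6 empty → index 6.
Insert 272: h=3, slot 3 empty → index 3.
Insert 549: h=1, slots 1,2,3 occupied → index 4.
Table: [—, 759, 927, 272, 549, —, 469]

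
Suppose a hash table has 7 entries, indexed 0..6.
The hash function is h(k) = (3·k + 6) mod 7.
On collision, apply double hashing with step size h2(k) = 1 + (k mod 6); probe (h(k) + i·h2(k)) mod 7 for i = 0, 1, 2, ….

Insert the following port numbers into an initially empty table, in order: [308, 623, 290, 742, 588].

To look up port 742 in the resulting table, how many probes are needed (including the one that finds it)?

2

308: h=6 => slot 6
623: h=6, h2=6, probe 6,5 => slot 5
290: h=1 => slot 1
742: h=6, h2=5, probe 6,4 => slot 4
588: h=6, h2=1, probe 6,0 => slot 0
Table: [588, 290, ∅, ∅, 742, 623, 308]
Lookup 742: h=6, h2=5, probe 6,4 → found at 4.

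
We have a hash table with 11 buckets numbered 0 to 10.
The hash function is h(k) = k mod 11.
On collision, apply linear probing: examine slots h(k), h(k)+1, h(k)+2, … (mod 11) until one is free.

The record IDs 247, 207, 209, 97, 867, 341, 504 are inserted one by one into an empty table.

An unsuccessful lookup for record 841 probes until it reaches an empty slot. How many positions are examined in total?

247 hashes to 5; slot 5 is free => place at 5.
207 hashes to 9; slot 9 is free => place at 9.
209 hashes to 0; slot 0 is free => place at 0.
97 hashes to 9; 9 taken => place at 10.
867 hashes to 9; 9,10,0 taken => place at 1.
341 hashes to 0; 0,1 taken => place at 2.
504 hashes to 9; 9,10,0,1,2 taken => place at 3.
Table: [209, 867, 341, 504, ∅, 247, ∅, ∅, ∅, 207, 97]
Lookup 841: h=5, probe 5,6 → slot 6 empty, not found.

2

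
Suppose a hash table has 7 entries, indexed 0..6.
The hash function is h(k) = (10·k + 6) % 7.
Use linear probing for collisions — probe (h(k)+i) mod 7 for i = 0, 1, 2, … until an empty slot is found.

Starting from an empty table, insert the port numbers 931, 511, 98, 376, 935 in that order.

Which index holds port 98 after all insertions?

931: h=6 → slot 6
511: h=6, probe 6,0 → slot 0
98: h=6, probe 6,0,1 → slot 1
376: h=0, probe 0,1,2 → slot 2
935: h=4 → slot 4
Table: [511, 98, 376, _, 935, _, 931]

1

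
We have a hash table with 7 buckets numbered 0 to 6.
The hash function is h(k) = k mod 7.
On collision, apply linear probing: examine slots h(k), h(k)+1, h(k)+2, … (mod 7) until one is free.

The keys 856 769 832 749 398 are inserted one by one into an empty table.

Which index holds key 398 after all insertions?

856 hashes to 2; slot 2 is free => place at 2.
769 hashes to 6; slot 6 is free => place at 6.
832 hashes to 6; 6 taken => place at 0.
749 hashes to 0; 0 taken => place at 1.
398 hashes to 6; 6,0,1,2 taken => place at 3.
Table: [832, 749, 856, 398, —, —, 769]

3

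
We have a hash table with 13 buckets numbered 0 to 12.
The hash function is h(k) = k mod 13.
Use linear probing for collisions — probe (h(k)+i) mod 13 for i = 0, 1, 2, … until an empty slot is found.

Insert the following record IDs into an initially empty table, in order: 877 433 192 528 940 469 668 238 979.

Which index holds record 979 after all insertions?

Insert 877: h=6, slot 6 empty -> index 6.
Insert 433: h=4, slot 4 empty -> index 4.
Insert 192: h=10, slot 10 empty -> index 10.
Insert 528: h=8, slot 8 empty -> index 8.
Insert 940: h=4, slot 4 occupied -> index 5.
Insert 469: h=1, slot 1 empty -> index 1.
Insert 668: h=5, slots 5,6 occupied -> index 7.
Insert 238: h=4, slots 4,5,6,7,8 occupied -> index 9.
Insert 979: h=4, slots 4,5,6,7,8,9,10 occupied -> index 11.
Table: [_, 469, _, _, 433, 940, 877, 668, 528, 238, 192, 979, _]

11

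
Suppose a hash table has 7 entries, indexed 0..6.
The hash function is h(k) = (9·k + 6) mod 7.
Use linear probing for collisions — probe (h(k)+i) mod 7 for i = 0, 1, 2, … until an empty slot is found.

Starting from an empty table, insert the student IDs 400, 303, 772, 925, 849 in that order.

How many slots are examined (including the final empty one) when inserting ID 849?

3

400: h=1 → slot 1
303: h=3 → slot 3
772: h=3, probe 3,4 → slot 4
925: h=1, probe 1,2 → slot 2
849: h=3, probe 3,4,5 → slot 5
Table: [., 400, 925, 303, 772, 849, .]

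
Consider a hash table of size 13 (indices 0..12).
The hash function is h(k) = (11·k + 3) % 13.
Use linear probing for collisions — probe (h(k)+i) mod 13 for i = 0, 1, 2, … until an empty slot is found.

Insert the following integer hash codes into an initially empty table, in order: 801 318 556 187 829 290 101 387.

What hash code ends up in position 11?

101

801 hashes to 0; slot 0 is free => place at 0.
318 hashes to 4; slot 4 is free => place at 4.
556 hashes to 9; slot 9 is free => place at 9.
187 hashes to 6; slot 6 is free => place at 6.
829 hashes to 9; 9 taken => place at 10.
290 hashes to 8; slot 8 is free => place at 8.
101 hashes to 9; 9,10 taken => place at 11.
387 hashes to 9; 9,10,11 taken => place at 12.
Table: [801, ∅, ∅, ∅, 318, ∅, 187, ∅, 290, 556, 829, 101, 387]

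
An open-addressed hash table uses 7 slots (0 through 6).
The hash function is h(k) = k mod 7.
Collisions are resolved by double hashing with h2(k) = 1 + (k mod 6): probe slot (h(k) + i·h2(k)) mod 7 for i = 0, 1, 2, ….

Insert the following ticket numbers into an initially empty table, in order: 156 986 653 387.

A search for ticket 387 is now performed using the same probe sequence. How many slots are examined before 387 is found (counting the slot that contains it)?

156 hashes to 2; slot 2 is free → place at 2.
986 hashes to 6; slot 6 is free → place at 6.
653 hashes to 2, h2=6; 2 taken → place at 1.
387 hashes to 2, h2=4; 2,6 taken → place at 3.
Table: [., 653, 156, 387, ., ., 986]
Lookup 387: h=2, h2=4, probe 2,6,3 → found at 3.

3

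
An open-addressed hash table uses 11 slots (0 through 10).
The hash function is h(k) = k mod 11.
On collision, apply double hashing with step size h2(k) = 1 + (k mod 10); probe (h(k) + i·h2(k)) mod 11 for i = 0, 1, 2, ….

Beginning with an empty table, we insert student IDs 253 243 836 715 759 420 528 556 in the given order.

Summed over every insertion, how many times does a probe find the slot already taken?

253: h=0 → slot 0
243: h=1 → slot 1
836: h=0, h2=7, probe 0,7 → slot 7
715: h=0, h2=6, probe 0,6 → slot 6
759: h=0, h2=10, probe 0,10 → slot 10
420: h=2 → slot 2
528: h=0, h2=9, probe 0,9 → slot 9
556: h=6, h2=7, probe 6,2,9,5 → slot 5
Table: [253, 243, 420, _, _, 556, 715, 836, _, 528, 759]

7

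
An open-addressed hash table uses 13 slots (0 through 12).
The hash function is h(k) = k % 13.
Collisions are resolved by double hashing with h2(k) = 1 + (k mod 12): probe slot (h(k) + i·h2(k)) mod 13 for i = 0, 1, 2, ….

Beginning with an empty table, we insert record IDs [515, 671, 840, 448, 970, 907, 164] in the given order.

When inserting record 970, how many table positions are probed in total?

Insert 515: h=8, slot 8 empty → index 8.
Insert 671: h=8, h2=12, slot 8 occupied → index 7.
Insert 840: h=8, h2=1, slot 8 occupied → index 9.
Insert 448: h=6, slot 6 empty → index 6.
Insert 970: h=8, h2=11, slots 8,6 occupied → index 4.
Insert 907: h=10, slot 10 empty → index 10.
Insert 164: h=8, h2=9, slots 8,4 occupied → index 0.
Table: [164, ∅, ∅, ∅, 970, ∅, 448, 671, 515, 840, 907, ∅, ∅]

3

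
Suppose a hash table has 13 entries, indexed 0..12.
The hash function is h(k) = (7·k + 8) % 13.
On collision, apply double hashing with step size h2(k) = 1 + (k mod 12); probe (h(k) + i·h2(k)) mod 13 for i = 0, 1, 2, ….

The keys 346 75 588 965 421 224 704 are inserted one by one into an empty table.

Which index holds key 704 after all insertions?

346: h=12 → slot 12
75: h=0 → slot 0
588: h=3 → slot 3
965: h=3, h2=6, probe 3,9 → slot 9
421: h=4 → slot 4
224: h=3, h2=9, probe 3,12,8 → slot 8
704: h=9, h2=9, probe 9,5 → slot 5
Table: [75, -, -, 588, 421, 704, -, -, 224, 965, -, -, 346]

5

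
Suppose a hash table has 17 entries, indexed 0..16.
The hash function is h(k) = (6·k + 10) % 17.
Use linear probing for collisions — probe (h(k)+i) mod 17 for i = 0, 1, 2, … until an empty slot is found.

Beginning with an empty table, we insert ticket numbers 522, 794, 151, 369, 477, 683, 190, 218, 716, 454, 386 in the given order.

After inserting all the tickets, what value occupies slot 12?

190

Insert 522: h=14, slot 14 empty → index 14.
Insert 794: h=14, slot 14 occupied → index 15.
Insert 151: h=15, slot 15 occupied → index 16.
Insert 369: h=14, slots 14,15,16 occupied → index 0.
Insert 477: h=16, slots 16,0 occupied → index 1.
Insert 683: h=11, slot 11 empty → index 11.
Insert 190: h=11, slot 11 occupied → index 12.
Insert 218: h=9, slot 9 empty → index 9.
Insert 716: h=5, slot 5 empty → index 5.
Insert 454: h=14, slots 14,15,16,0,1 occupied → index 2.
Insert 386: h=14, slots 14,15,16,0,1,2 occupied → index 3.
Table: [369, 477, 454, 386, ∅, 716, ∅, ∅, ∅, 218, ∅, 683, 190, ∅, 522, 794, 151]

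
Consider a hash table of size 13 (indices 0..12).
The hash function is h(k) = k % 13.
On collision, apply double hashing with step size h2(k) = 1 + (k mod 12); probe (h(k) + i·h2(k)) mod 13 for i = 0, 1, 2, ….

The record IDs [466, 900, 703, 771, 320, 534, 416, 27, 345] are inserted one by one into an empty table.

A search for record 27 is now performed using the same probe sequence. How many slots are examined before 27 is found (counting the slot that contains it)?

2

Insert 466: h=11, slot 11 empty => index 11.
Insert 900: h=3, slot 3 empty => index 3.
Insert 703: h=1, slot 1 empty => index 1.
Insert 771: h=4, slot 4 empty => index 4.
Insert 320: h=8, slot 8 empty => index 8.
Insert 534: h=1, h2=7, slots 1,8 occupied => index 2.
Insert 416: h=0, slot 0 empty => index 0.
Insert 27: h=1, h2=4, slot 1 occupied => index 5.
Insert 345: h=7, slot 7 empty => index 7.
Table: [416, 703, 534, 900, 771, 27, ., 345, 320, ., ., 466, .]
Lookup 27: h=1, h2=4, probe 1,5 → found at 5.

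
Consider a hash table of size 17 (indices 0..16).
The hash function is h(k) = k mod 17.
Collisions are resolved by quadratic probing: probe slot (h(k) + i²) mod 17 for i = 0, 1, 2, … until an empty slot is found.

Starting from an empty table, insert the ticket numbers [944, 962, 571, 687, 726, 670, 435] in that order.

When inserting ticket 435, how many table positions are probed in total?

3

944 hashes to 9; slot 9 is free => place at 9.
962 hashes to 10; slot 10 is free => place at 10.
571 hashes to 10; 10 taken => place at 11.
687 hashes to 7; slot 7 is free => place at 7.
726 hashes to 12; slot 12 is free => place at 12.
670 hashes to 7; 7 taken => place at 8.
435 hashes to 10; 10,11 taken => place at 14.
Table: [—, —, —, —, —, —, —, 687, 670, 944, 962, 571, 726, —, 435, —, —]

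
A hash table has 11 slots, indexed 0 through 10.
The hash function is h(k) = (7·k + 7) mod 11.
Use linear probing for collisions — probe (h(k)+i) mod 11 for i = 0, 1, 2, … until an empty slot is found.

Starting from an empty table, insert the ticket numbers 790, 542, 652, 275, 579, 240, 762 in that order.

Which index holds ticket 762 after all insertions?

9

790 hashes to 4; slot 4 is free => place at 4.
542 hashes to 6; slot 6 is free => place at 6.
652 hashes to 6; 6 taken => place at 7.
275 hashes to 7; 7 taken => place at 8.
579 hashes to 1; slot 1 is free => place at 1.
240 hashes to 4; 4 taken => place at 5.
762 hashes to 6; 6,7,8 taken => place at 9.
Table: [., 579, ., ., 790, 240, 542, 652, 275, 762, .]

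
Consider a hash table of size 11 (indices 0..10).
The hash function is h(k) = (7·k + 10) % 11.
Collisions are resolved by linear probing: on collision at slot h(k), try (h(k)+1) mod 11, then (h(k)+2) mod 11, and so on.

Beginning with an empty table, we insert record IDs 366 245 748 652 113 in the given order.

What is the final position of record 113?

366: h=9 => slot 9
245: h=9, probe 9,10 => slot 10
748: h=10, probe 10,0 => slot 0
652: h=9, probe 9,10,0,1 => slot 1
113: h=9, probe 9,10,0,1,2 => slot 2
Table: [748, 652, 113, —, —, —, —, —, —, 366, 245]

2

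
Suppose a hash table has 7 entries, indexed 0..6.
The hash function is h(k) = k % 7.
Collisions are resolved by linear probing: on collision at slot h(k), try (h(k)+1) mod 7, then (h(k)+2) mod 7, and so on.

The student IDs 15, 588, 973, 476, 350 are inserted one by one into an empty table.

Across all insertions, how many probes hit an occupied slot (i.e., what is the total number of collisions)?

9

Insert 15: h=1, slot 1 empty -> index 1.
Insert 588: h=0, slot 0 empty -> index 0.
Insert 973: h=0, slots 0,1 occupied -> index 2.
Insert 476: h=0, slots 0,1,2 occupied -> index 3.
Insert 350: h=0, slots 0,1,2,3 occupied -> index 4.
Table: [588, 15, 973, 476, 350, ∅, ∅]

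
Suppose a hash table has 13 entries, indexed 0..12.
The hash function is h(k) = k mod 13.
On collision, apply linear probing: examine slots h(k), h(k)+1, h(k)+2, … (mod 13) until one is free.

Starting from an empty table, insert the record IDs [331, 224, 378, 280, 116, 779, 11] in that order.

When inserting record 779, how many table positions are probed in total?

2

331 hashes to 6; slot 6 is free → place at 6.
224 hashes to 3; slot 3 is free → place at 3.
378 hashes to 1; slot 1 is free → place at 1.
280 hashes to 7; slot 7 is free → place at 7.
116 hashes to 12; slot 12 is free → place at 12.
779 hashes to 12; 12 taken → place at 0.
11 hashes to 11; slot 11 is free → place at 11.
Table: [779, 378, —, 224, —, —, 331, 280, —, —, —, 11, 116]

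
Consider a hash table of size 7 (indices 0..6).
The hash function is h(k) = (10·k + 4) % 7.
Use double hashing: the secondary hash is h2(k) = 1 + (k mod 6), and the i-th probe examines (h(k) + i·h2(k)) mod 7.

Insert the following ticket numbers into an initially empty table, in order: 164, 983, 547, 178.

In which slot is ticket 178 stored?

4

164: h=6 -> slot 6
983: h=6, h2=6, probe 6,5 -> slot 5
547: h=0 -> slot 0
178: h=6, h2=5, probe 6,4 -> slot 4
Table: [547, _, _, _, 178, 983, 164]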